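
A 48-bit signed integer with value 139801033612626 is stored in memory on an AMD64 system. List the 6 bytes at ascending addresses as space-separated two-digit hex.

52 9D F2 F6 25 7F

139801033612626 in hexadecimal, padded to 48 bits, is 0x7F25F6F29D52.
Split into bytes (most-significant first): 7F 25 F6 F2 9D 52.
Little-endian stores the least-significant byte at the lowest address.
So at ascending addresses the bytes are 52 9D F2 F6 25 7F.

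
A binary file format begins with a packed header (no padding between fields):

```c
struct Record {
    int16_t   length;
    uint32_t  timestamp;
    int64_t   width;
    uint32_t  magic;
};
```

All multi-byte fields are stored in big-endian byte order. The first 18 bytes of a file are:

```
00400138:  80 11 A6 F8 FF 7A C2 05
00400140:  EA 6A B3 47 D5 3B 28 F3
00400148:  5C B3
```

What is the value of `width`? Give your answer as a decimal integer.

-4465905711472716485

`width` follows `length` (2 B), `timestamp` (4 B), so it starts at offset 2 + 4 = 6 and occupies 8 bytes.
Bytes at offsets 6..13: C2 05 EA 6A B3 47 D5 3B.
In big-endian order the high byte comes first in memory.
The bytes are already most-significant first: 0xC205EA6AB347D53B.
Top bit is set, so as a signed 64-bit value this is 0xC205EA6AB347D53B − 2^64 = -4465905711472716485.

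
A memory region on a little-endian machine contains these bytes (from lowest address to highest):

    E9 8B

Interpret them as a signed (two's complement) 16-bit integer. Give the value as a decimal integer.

Little-endian stores the least-significant byte at the lowest address.
Reassemble most-significant byte first: 8B E9 → 0x8BE9.
Top bit is set, so as a signed 16-bit value this is 0x8BE9 − 2^16 = -29719.

-29719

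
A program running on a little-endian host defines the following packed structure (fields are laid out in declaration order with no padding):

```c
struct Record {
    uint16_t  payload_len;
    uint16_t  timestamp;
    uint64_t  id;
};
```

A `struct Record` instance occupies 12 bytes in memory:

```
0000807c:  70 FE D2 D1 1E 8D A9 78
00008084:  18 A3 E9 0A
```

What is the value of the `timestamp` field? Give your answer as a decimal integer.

`timestamp` follows `payload_len` (2 bytes), so it starts at byte offset 2 and occupies 2 bytes.
Bytes at offsets 2..3: D2 D1.
In little-endian order the low byte comes first in memory.
Reassemble most-significant byte first: D1 D2 → 0xD1D2.
0xD1D2 = 53714.

53714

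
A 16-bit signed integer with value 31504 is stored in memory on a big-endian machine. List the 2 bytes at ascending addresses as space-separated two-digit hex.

7B 10

31504 in hexadecimal, padded to 16 bits, is 0x7B10.
Split into bytes (most-significant first): 7B 10.
Big-endian stores the most-significant byte at the lowest address.
So the memory order matches the most-significant-first order: 7B 10.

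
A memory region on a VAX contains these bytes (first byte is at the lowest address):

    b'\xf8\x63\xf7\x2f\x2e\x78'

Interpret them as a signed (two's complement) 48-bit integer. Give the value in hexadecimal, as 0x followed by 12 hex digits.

0x782E2FF763F8

In little-endian order the low byte comes first in memory.
Reassemble most-significant byte first: 78 2E 2F F7 63 F8 → 0x782E2FF763F8.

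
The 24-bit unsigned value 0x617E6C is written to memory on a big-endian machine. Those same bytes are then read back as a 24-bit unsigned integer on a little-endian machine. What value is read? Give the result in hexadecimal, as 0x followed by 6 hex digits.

Stored big-endian, the bytes at ascending addresses are 61 7E 6C.
Read back as little-endian, the first byte is least significant, giving 0x6C7E61.

0x6C7E61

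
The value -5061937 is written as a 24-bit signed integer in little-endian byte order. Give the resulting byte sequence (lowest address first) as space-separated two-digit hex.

Two's complement of -5061937 in 24 bits: 5061937 = 0x4D3D31; invert → 0xB2C2CE; add 1 → 0xB2C2CF.
Split into bytes (most-significant first): B2 C2 CF.
In little-endian order the low byte comes first in memory.
So at ascending addresses the bytes are CF C2 B2.

CF C2 B2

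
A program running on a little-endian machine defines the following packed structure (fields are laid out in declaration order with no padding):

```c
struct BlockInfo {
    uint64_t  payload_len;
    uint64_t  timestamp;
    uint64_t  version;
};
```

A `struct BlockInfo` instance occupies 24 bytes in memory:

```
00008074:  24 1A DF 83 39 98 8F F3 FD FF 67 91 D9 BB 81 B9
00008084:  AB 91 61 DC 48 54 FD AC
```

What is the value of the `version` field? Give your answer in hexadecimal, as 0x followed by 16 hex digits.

`version` follows `payload_len` (8 B), `timestamp` (8 B), so it starts at offset 8 + 8 = 16 and occupies 8 bytes.
Bytes at offsets 16..23: AB 91 61 DC 48 54 FD AC.
Little-endian: lowest address holds the least-significant byte.
Reassemble most-significant byte first: AC FD 54 48 DC 61 91 AB → 0xACFD5448DC6191AB.

0xACFD5448DC6191AB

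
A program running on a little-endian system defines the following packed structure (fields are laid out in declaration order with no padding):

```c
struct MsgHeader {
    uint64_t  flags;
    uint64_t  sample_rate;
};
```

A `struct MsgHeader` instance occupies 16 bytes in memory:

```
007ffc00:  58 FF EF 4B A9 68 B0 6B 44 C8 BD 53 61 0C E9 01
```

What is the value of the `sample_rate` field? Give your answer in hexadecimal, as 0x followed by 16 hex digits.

0x01E90C6153BDC844

`sample_rate` follows `flags` (8 bytes), so it starts at byte offset 8 and occupies 8 bytes.
Bytes at offsets 8..15: 44 C8 BD 53 61 0C E9 01.
Little-endian stores the least-significant byte at the lowest address.
Reassemble most-significant byte first: 01 E9 0C 61 53 BD C8 44 → 0x01E90C6153BDC844.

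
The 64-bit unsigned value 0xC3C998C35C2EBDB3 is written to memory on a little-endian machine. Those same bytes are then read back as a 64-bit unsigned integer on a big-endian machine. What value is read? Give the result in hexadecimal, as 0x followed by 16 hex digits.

0xB3BD2E5CC398C9C3

Stored little-endian, the bytes at ascending addresses are B3 BD 2E 5C C3 98 C9 C3.
Read back as big-endian, the last byte is least significant, giving 0xB3BD2E5CC398C9C3.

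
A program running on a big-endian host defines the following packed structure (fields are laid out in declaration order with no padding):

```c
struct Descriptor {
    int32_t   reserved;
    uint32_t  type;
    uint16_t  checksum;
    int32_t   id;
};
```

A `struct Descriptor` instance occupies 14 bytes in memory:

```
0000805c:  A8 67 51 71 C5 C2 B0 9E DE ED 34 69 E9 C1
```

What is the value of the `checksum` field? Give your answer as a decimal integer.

57069

`checksum` follows `reserved` (4 B), `type` (4 B), so it starts at offset 4 + 4 = 8 and occupies 2 bytes.
Bytes at offsets 8..9: DE ED.
Big-endian stores the most-significant byte at the lowest address.
The bytes are already most-significant first: 0xDEED.
0xDEED = 57069.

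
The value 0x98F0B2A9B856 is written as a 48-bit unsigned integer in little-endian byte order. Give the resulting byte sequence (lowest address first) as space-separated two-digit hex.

Split into bytes (most-significant first): 98 F0 B2 A9 B8 56.
Little-endian stores the least-significant byte at the lowest address.
So at ascending addresses the bytes are 56 B8 A9 B2 F0 98.

56 B8 A9 B2 F0 98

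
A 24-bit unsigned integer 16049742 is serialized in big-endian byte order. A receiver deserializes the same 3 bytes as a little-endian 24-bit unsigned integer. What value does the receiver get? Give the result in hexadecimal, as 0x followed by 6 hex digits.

0x4EE6F4

16049742 in 24-bit hexadecimal is 0xF4E64E.
Stored big-endian, the bytes at ascending addresses are F4 E6 4E.
Read back as little-endian, the first byte is least significant, giving 0x4EE6F4.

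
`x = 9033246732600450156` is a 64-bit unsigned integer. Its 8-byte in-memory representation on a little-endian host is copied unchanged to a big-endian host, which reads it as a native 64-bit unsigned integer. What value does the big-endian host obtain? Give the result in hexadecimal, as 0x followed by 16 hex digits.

0x6C9C1B090B8A5C7D

9033246732600450156 in 64-bit hexadecimal is 0x7D5C8A0B091B9C6C.
Stored little-endian, the bytes at ascending addresses are 6C 9C 1B 09 0B 8A 5C 7D.
Read back as big-endian, the last byte is least significant, giving 0x6C9C1B090B8A5C7D.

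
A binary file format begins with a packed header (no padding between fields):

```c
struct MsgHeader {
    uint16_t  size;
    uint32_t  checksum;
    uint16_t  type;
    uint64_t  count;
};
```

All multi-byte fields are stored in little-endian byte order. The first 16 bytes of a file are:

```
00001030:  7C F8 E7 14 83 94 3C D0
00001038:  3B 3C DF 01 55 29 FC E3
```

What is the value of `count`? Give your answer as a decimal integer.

`count` follows `size` (2 B), `checksum` (4 B), `type` (2 B), so it starts at offset 2 + 4 + 2 = 8 and occupies 8 bytes.
Bytes at offsets 8..15: 3B 3C DF 01 55 29 FC E3.
Little-endian stores the least-significant byte at the lowest address.
Reassemble most-significant byte first: E3 FC 29 55 01 DF 3C 3B → 0xE3FC295501DF3C3B.
0xE3FC295501DF3C3B = 16428050985821092923.

16428050985821092923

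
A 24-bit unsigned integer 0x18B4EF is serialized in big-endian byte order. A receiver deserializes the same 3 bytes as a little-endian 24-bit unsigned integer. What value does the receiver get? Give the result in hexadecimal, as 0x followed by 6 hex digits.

Stored big-endian, the bytes at ascending addresses are 18 B4 EF.
Read back as little-endian, the first byte is least significant, giving 0xEFB418.

0xEFB418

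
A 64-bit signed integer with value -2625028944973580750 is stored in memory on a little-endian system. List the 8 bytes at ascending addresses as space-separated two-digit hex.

32 36 BB 21 15 06 92 DB

Two's complement of -2625028944973580750 in 64 bits: 2625028944973580750 = 0x246DF9EADE44C9CE; invert → 0xDB92061521BB3631; add 1 → 0xDB92061521BB3632.
Split into bytes (most-significant first): DB 92 06 15 21 BB 36 32.
In little-endian order the low byte comes first in memory.
So at ascending addresses the bytes are 32 36 BB 21 15 06 92 DB.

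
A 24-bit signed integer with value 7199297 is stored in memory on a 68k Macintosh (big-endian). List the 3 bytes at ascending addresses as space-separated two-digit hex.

7199297 in hexadecimal, padded to 24 bits, is 0x6DDA41.
Split into bytes (most-significant first): 6D DA 41.
Big-endian: lowest address holds the most-significant byte.
So the memory order matches the most-significant-first order: 6D DA 41.

6D DA 41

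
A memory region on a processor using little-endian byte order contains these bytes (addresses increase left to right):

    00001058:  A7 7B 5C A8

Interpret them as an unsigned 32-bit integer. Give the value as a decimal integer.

2824633255

Little-endian stores the least-significant byte at the lowest address.
Reassemble most-significant byte first: A8 5C 7B A7 → 0xA85C7BA7.
0xA85C7BA7 = 2824633255.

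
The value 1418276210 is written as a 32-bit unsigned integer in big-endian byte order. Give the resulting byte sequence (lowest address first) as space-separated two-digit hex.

54 89 2D 72

1418276210 in hexadecimal, padded to 32 bits, is 0x54892D72.
Split into bytes (most-significant first): 54 89 2D 72.
In big-endian order the high byte comes first in memory.
So the memory order matches the most-significant-first order: 54 89 2D 72.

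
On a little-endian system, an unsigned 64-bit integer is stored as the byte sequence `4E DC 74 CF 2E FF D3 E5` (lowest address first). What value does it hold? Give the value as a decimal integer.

16560860831285566542

In little-endian order the low byte comes first in memory.
Reassemble most-significant byte first: E5 D3 FF 2E CF 74 DC 4E → 0xE5D3FF2ECF74DC4E.
0xE5D3FF2ECF74DC4E = 16560860831285566542.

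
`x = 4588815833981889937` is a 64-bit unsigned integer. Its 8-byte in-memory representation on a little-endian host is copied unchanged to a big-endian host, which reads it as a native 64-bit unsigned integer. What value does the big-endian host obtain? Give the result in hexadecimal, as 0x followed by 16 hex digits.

4588815833981889937 in 64-bit hexadecimal is 0x3FAEBFB03C2DAD91.
Stored little-endian, the bytes at ascending addresses are 91 AD 2D 3C B0 BF AE 3F.
Read back as big-endian, the last byte is least significant, giving 0x91AD2D3CB0BFAE3F.

0x91AD2D3CB0BFAE3F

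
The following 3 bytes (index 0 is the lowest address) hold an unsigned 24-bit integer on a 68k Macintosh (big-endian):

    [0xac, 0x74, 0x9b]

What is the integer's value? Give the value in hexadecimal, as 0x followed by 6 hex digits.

0xAC749B

Big-endian stores the most-significant byte at the lowest address.
The bytes are already most-significant first: 0xAC749B.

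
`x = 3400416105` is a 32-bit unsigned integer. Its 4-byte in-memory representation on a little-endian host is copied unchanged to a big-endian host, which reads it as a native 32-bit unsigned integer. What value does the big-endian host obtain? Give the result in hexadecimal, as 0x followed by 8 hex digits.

3400416105 in 32-bit hexadecimal is 0xCAAE3B69.
Stored little-endian, the bytes at ascending addresses are 69 3B AE CA.
Read back as big-endian, the last byte is least significant, giving 0x693BAECA.

0x693BAECA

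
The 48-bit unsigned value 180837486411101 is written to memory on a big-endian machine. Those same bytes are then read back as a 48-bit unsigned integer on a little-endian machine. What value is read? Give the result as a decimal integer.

103066925955236

180837486411101 in 48-bit hexadecimal is 0xA4788223BD5D.
Stored big-endian, the bytes at ascending addresses are A4 78 82 23 BD 5D.
Read back as little-endian, the first byte is least significant, giving 0x5DBD238278A4.
0x5DBD238278A4 = 103066925955236.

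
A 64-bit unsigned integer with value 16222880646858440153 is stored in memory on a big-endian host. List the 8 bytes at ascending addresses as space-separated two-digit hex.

16222880646858440153 in hexadecimal, padded to 64 bits, is 0xE1233FFEED8E7DD9.
Split into bytes (most-significant first): E1 23 3F FE ED 8E 7D D9.
Big-endian: lowest address holds the most-significant byte.
So the memory order matches the most-significant-first order: E1 23 3F FE ED 8E 7D D9.

E1 23 3F FE ED 8E 7D D9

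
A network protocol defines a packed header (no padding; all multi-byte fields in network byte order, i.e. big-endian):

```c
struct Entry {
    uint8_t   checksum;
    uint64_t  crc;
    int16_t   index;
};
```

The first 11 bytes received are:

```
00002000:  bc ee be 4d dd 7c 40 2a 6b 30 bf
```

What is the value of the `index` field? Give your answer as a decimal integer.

12479

`index` follows `checksum` (1 B), `crc` (8 B), so it starts at offset 1 + 8 = 9 and occupies 2 bytes.
Bytes at offsets 9..10: 30 BF.
In big-endian order the high byte comes first in memory.
The bytes are already most-significant first: 0x30BF.
0x30BF = 12479.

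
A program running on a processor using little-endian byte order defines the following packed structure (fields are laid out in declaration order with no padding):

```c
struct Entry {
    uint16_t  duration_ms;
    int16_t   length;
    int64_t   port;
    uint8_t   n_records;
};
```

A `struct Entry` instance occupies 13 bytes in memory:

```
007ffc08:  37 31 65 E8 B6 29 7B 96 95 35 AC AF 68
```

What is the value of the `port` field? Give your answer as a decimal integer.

-5788192504486876746

`port` follows `duration_ms` (2 B), `length` (2 B), so it starts at offset 2 + 2 = 4 and occupies 8 bytes.
Bytes at offsets 4..11: B6 29 7B 96 95 35 AC AF.
Little-endian: lowest address holds the least-significant byte.
Reassemble most-significant byte first: AF AC 35 95 96 7B 29 B6 → 0xAFAC3595967B29B6.
Top bit is set, so as a signed 64-bit value this is 0xAFAC3595967B29B6 − 2^64 = -5788192504486876746.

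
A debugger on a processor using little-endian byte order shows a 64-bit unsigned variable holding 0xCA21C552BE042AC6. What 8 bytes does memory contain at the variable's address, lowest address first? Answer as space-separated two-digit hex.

Split into bytes (most-significant first): CA 21 C5 52 BE 04 2A C6.
Little-endian: lowest address holds the least-significant byte.
So at ascending addresses the bytes are C6 2A 04 BE 52 C5 21 CA.

C6 2A 04 BE 52 C5 21 CA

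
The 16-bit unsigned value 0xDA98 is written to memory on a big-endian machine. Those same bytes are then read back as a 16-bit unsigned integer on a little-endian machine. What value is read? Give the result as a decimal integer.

Stored big-endian, the bytes at ascending addresses are DA 98.
Read back as little-endian, the first byte is least significant, giving 0x98DA.
0x98DA = 39130.

39130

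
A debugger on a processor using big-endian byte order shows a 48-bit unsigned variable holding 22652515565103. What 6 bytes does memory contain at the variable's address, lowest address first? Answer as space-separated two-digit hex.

22652515565103 in hexadecimal, padded to 48 bits, is 0x149A3324BE2F.
Split into bytes (most-significant first): 14 9A 33 24 BE 2F.
Big-endian stores the most-significant byte at the lowest address.
So the memory order matches the most-significant-first order: 14 9A 33 24 BE 2F.

14 9A 33 24 BE 2F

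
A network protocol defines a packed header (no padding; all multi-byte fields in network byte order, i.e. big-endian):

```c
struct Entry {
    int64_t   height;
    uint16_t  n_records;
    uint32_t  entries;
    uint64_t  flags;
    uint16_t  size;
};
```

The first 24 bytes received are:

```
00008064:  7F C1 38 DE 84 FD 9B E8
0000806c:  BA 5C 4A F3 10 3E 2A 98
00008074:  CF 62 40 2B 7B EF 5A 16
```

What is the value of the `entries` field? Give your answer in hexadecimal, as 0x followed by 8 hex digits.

0x4AF3103E

`entries` follows `height` (8 B), `n_records` (2 B), so it starts at offset 8 + 2 = 10 and occupies 4 bytes.
Bytes at offsets 10..13: 4A F3 10 3E.
Big-endian: lowest address holds the most-significant byte.
The bytes are already most-significant first: 0x4AF3103E.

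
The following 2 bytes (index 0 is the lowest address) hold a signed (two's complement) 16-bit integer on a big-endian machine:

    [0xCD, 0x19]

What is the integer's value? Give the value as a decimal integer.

-13031

In big-endian order the high byte comes first in memory.
The bytes are already most-significant first: 0xCD19.
Top bit is set, so as a signed 16-bit value this is 0xCD19 − 2^16 = -13031.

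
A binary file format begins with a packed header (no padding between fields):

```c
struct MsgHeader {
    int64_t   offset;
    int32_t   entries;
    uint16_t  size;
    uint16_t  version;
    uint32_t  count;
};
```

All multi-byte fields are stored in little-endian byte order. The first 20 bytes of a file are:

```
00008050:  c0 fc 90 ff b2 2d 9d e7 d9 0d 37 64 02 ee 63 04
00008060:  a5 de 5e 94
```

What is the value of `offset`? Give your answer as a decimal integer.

-1757198032789504832

`offset` is the first field, at byte offset 0, occupying 8 bytes.
Bytes at offsets 0..7: C0 FC 90 FF B2 2D 9D E7.
In little-endian order the low byte comes first in memory.
Reassemble most-significant byte first: E7 9D 2D B2 FF 90 FC C0 → 0xE79D2DB2FF90FCC0.
Top bit is set, so as a signed 64-bit value this is 0xE79D2DB2FF90FCC0 − 2^64 = -1757198032789504832.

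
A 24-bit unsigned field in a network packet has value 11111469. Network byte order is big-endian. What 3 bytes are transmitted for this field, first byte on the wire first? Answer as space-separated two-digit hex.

A9 8C 2D

11111469 in hexadecimal, padded to 24 bits, is 0xA98C2D.
Split into bytes (most-significant first): A9 8C 2D.
In big-endian order the high byte comes first in memory.
So the memory order matches the most-significant-first order: A9 8C 2D.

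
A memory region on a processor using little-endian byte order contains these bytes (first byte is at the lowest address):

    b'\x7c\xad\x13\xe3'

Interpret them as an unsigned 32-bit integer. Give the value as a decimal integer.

3809717628

In little-endian order the low byte comes first in memory.
Reassemble most-significant byte first: E3 13 AD 7C → 0xE313AD7C.
0xE313AD7C = 3809717628.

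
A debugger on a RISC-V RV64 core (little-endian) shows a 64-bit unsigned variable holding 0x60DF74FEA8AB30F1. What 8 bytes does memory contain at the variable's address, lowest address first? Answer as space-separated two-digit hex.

Split into bytes (most-significant first): 60 DF 74 FE A8 AB 30 F1.
Little-endian stores the least-significant byte at the lowest address.
So at ascending addresses the bytes are F1 30 AB A8 FE 74 DF 60.

F1 30 AB A8 FE 74 DF 60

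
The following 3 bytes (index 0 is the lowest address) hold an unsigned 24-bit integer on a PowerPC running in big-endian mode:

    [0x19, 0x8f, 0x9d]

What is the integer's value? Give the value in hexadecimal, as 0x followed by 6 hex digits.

0x198F9D

In big-endian order the high byte comes first in memory.
The bytes are already most-significant first: 0x198F9D.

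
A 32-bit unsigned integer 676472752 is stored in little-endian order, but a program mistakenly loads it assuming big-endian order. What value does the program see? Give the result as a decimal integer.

676472752 in 32-bit hexadecimal is 0x285227B0.
Stored little-endian, the bytes at ascending addresses are B0 27 52 28.
Read back as big-endian, the last byte is least significant, giving 0xB0275228.
0xB0275228 = 2955366952.

2955366952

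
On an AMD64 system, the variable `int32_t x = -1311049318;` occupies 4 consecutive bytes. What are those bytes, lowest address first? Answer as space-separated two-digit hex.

Two's complement of -1311049318 in 32 bits: 1311049318 = 0x4E250666; invert → 0xB1DAF999; add 1 → 0xB1DAF99A.
Split into bytes (most-significant first): B1 DA F9 9A.
Little-endian: lowest address holds the least-significant byte.
So at ascending addresses the bytes are 9A F9 DA B1.

9A F9 DA B1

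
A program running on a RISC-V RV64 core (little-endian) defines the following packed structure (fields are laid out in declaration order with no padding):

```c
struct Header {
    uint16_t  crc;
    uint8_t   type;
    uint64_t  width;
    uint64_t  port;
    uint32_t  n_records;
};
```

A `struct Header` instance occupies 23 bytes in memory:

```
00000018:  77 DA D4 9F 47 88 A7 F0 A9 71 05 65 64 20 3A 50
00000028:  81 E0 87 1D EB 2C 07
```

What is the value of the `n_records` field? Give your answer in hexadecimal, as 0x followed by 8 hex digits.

`n_records` follows `crc` (2 B), `type` (1 B), `width` (8 B), `port` (8 B), so it starts at offset 2 + 1 + 8 + 8 = 19 and occupies 4 bytes.
Bytes at offsets 19..22: 1D EB 2C 07.
Little-endian stores the least-significant byte at the lowest address.
Reassemble most-significant byte first: 07 2C EB 1D → 0x072CEB1D.

0x072CEB1D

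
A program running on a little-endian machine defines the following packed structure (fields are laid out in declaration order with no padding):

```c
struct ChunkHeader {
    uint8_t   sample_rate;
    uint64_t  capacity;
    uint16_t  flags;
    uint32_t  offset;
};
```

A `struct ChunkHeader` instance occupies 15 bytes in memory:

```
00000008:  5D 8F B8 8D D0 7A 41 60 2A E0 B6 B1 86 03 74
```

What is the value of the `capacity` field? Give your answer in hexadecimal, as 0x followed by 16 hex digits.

`capacity` follows `sample_rate` (1 byte), so it starts at byte offset 1 and occupies 8 bytes.
Bytes at offsets 1..8: 8F B8 8D D0 7A 41 60 2A.
In little-endian order the low byte comes first in memory.
Reassemble most-significant byte first: 2A 60 41 7A D0 8D B8 8F → 0x2A60417AD08DB88F.

0x2A60417AD08DB88F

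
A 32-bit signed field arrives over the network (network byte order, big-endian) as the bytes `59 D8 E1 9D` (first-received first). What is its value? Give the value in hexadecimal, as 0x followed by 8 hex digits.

In big-endian order the high byte comes first in memory.
The bytes are already most-significant first: 0x59D8E19D.

0x59D8E19D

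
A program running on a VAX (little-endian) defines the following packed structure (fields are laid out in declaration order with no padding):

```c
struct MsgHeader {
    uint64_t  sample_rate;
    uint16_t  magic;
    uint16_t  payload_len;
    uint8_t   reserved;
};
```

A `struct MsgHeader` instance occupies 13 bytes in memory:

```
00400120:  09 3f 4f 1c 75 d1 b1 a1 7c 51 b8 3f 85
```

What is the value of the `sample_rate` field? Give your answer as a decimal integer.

`sample_rate` is the first field, at byte offset 0, occupying 8 bytes.
Bytes at offsets 0..7: 09 3F 4F 1C 75 D1 B1 A1.
Little-endian: lowest address holds the least-significant byte.
Reassemble most-significant byte first: A1 B1 D1 75 1C 4F 3F 09 → 0xA1B1D1751C4F3F09.
0xA1B1D1751C4F3F09 = 11651324011900518153.

11651324011900518153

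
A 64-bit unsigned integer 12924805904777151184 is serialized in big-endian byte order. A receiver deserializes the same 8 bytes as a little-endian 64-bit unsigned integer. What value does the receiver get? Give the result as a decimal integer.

14988575398506421939

12924805904777151184 in 64-bit hexadecimal is 0xB35E227DE91D02D0.
Stored big-endian, the bytes at ascending addresses are B3 5E 22 7D E9 1D 02 D0.
Read back as little-endian, the first byte is least significant, giving 0xD0021DE97D225EB3.
0xD0021DE97D225EB3 = 14988575398506421939.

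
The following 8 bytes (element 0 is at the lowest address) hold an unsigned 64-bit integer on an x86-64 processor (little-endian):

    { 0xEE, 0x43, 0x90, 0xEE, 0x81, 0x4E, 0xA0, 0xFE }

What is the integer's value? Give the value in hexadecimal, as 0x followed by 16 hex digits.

In little-endian order the low byte comes first in memory.
Reassemble most-significant byte first: FE A0 4E 81 EE 90 43 EE → 0xFEA04E81EE9043EE.

0xFEA04E81EE9043EE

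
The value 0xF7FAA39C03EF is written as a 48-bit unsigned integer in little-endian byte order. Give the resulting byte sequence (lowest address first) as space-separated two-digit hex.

Split into bytes (most-significant first): F7 FA A3 9C 03 EF.
Little-endian: lowest address holds the least-significant byte.
So at ascending addresses the bytes are EF 03 9C A3 FA F7.

EF 03 9C A3 FA F7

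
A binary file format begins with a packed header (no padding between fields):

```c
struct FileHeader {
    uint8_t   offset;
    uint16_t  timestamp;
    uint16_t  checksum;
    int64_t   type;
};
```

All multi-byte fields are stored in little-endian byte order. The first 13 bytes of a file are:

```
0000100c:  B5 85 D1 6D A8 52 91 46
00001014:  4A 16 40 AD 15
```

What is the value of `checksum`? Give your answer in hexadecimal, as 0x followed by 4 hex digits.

0xA86D

`checksum` follows `offset` (1 B), `timestamp` (2 B), so it starts at offset 1 + 2 = 3 and occupies 2 bytes.
Bytes at offsets 3..4: 6D A8.
Little-endian: lowest address holds the least-significant byte.
Reassemble most-significant byte first: A8 6D → 0xA86D.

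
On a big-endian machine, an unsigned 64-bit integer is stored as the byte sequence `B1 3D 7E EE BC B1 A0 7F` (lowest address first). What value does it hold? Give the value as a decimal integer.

Big-endian: lowest address holds the most-significant byte.
The bytes are already most-significant first: 0xB13D7EEEBCB1A07F.
0xB13D7EEEBCB1A07F = 12771503682125668479.

12771503682125668479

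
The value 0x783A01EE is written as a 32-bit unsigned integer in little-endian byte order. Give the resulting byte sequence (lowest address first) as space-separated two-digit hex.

EE 01 3A 78

Split into bytes (most-significant first): 78 3A 01 EE.
Little-endian stores the least-significant byte at the lowest address.
So at ascending addresses the bytes are EE 01 3A 78.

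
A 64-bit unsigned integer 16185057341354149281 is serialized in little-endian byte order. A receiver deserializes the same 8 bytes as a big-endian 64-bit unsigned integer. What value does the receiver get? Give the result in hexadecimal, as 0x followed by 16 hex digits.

0xA105BE5CE6DF9CE0

16185057341354149281 in 64-bit hexadecimal is 0xE09CDFE65CBE05A1.
Stored little-endian, the bytes at ascending addresses are A1 05 BE 5C E6 DF 9C E0.
Read back as big-endian, the last byte is least significant, giving 0xA105BE5CE6DF9CE0.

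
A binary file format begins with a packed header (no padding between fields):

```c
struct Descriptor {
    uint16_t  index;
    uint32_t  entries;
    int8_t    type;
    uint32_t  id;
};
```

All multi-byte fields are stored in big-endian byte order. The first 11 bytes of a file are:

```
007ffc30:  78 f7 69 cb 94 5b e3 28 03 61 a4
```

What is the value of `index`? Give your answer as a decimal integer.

30967

`index` is the first field, at byte offset 0, occupying 2 bytes.
Bytes at offsets 0..1: 78 F7.
Big-endian: lowest address holds the most-significant byte.
The bytes are already most-significant first: 0x78F7.
0x78F7 = 30967.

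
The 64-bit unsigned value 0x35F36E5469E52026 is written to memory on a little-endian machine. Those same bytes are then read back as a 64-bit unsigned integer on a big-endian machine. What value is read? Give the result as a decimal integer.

Stored little-endian, the bytes at ascending addresses are 26 20 E5 69 54 6E F3 35.
Read back as big-endian, the last byte is least significant, giving 0x2620E569546EF335.
0x2620E569546EF335 = 2747448013246886709.

2747448013246886709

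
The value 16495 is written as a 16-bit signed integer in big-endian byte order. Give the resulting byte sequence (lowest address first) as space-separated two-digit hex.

40 6F

16495 in hexadecimal, padded to 16 bits, is 0x406F.
Split into bytes (most-significant first): 40 6F.
Big-endian stores the most-significant byte at the lowest address.
So the memory order matches the most-significant-first order: 40 6F.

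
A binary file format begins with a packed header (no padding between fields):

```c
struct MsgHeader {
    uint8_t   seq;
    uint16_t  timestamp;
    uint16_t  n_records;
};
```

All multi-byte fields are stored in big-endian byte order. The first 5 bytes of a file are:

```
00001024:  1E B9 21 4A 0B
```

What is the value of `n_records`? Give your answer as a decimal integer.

`n_records` follows `seq` (1 B), `timestamp` (2 B), so it starts at offset 1 + 2 = 3 and occupies 2 bytes.
Bytes at offsets 3..4: 4A 0B.
In big-endian order the high byte comes first in memory.
The bytes are already most-significant first: 0x4A0B.
0x4A0B = 18955.

18955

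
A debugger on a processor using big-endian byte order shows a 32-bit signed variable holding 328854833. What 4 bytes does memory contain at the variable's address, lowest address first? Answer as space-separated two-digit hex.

13 99 ED 31

328854833 in hexadecimal, padded to 32 bits, is 0x1399ED31.
Split into bytes (most-significant first): 13 99 ED 31.
In big-endian order the high byte comes first in memory.
So the memory order matches the most-significant-first order: 13 99 ED 31.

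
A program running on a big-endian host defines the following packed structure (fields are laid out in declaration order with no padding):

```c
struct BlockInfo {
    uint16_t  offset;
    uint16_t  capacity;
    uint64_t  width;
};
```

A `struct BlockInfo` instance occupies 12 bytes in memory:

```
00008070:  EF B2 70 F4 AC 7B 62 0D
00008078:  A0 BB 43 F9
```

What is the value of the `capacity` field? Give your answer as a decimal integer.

`capacity` follows `offset` (2 bytes), so it starts at byte offset 2 and occupies 2 bytes.
Bytes at offsets 2..3: 70 F4.
Big-endian: lowest address holds the most-significant byte.
The bytes are already most-significant first: 0x70F4.
0x70F4 = 28916.

28916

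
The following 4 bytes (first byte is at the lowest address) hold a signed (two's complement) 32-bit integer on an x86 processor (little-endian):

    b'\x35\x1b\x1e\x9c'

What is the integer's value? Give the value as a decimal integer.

Little-endian stores the least-significant byte at the lowest address.
Reassemble most-significant byte first: 9C 1E 1B 35 → 0x9C1E1B35.
Top bit is set, so as a signed 32-bit value this is 0x9C1E1B35 − 2^32 = -1675748555.

-1675748555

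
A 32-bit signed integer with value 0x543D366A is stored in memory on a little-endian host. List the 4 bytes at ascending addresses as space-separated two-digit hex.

6A 36 3D 54

Split into bytes (most-significant first): 54 3D 36 6A.
Little-endian stores the least-significant byte at the lowest address.
So at ascending addresses the bytes are 6A 36 3D 54.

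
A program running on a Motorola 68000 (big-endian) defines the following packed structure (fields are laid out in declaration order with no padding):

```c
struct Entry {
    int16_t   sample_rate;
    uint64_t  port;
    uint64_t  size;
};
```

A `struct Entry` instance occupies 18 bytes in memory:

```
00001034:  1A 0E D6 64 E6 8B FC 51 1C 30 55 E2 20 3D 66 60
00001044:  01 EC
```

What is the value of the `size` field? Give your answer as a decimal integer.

6188544286043144684

`size` follows `sample_rate` (2 B), `port` (8 B), so it starts at offset 2 + 8 = 10 and occupies 8 bytes.
Bytes at offsets 10..17: 55 E2 20 3D 66 60 01 EC.
Big-endian stores the most-significant byte at the lowest address.
The bytes are already most-significant first: 0x55E2203D666001EC.
0x55E2203D666001EC = 6188544286043144684.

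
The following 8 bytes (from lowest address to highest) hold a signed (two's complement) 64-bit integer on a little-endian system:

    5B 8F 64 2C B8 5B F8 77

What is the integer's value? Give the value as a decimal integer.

Little-endian: lowest address holds the least-significant byte.
Reassemble most-significant byte first: 77 F8 5B B8 2C 64 8F 5B → 0x77F85BB82C648F5B.
0x77F85BB82C648F5B = 8644760331314564955.

8644760331314564955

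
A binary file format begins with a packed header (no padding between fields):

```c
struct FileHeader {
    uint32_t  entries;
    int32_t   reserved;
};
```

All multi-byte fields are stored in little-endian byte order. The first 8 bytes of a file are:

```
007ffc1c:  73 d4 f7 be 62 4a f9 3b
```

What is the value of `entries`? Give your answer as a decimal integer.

3203912819

`entries` is the first field, at byte offset 0, occupying 4 bytes.
Bytes at offsets 0..3: 73 D4 F7 BE.
Little-endian: lowest address holds the least-significant byte.
Reassemble most-significant byte first: BE F7 D4 73 → 0xBEF7D473.
0xBEF7D473 = 3203912819.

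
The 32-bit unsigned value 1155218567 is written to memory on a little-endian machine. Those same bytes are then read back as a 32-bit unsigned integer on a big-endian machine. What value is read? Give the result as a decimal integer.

1155218567 in 32-bit hexadecimal is 0x44DB3C87.
Stored little-endian, the bytes at ascending addresses are 87 3C DB 44.
Read back as big-endian, the last byte is least significant, giving 0x873CDB44.
0x873CDB44 = 2268912452.

2268912452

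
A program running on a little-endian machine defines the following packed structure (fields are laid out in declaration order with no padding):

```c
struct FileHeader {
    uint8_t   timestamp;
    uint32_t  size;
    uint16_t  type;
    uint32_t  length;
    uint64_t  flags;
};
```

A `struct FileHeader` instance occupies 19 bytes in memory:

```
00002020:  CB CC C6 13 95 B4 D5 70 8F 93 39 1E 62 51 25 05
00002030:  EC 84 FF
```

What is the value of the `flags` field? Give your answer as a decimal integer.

`flags` follows `timestamp` (1 B), `size` (4 B), `type` (2 B), `length` (4 B), so it starts at offset 1 + 4 + 2 + 4 = 11 and occupies 8 bytes.
Bytes at offsets 11..18: 1E 62 51 25 05 EC 84 FF.
In little-endian order the low byte comes first in memory.
Reassemble most-significant byte first: FF 84 EC 05 25 51 62 1E → 0xFF84EC052551621E.
0xFF84EC052551621E = 18412100683442512414.

18412100683442512414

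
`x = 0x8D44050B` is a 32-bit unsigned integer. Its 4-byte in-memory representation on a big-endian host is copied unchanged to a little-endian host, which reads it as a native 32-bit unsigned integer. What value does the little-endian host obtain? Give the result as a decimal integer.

184894605

Stored big-endian, the bytes at ascending addresses are 8D 44 05 0B.
Read back as little-endian, the first byte is least significant, giving 0x0B05448D.
0x0B05448D = 184894605.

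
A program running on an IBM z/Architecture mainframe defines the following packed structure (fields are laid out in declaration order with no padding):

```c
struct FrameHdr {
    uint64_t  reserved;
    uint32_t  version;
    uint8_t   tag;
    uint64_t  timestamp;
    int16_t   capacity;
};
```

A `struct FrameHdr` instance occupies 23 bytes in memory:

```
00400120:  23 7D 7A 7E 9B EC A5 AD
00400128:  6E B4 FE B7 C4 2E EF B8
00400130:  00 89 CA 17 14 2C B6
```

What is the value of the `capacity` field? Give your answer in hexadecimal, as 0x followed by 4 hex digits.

0x2CB6

`capacity` follows `reserved` (8 B), `version` (4 B), `tag` (1 B), `timestamp` (8 B), so it starts at offset 8 + 4 + 1 + 8 = 21 and occupies 2 bytes.
Bytes at offsets 21..22: 2C B6.
Big-endian: lowest address holds the most-significant byte.
The bytes are already most-significant first: 0x2CB6.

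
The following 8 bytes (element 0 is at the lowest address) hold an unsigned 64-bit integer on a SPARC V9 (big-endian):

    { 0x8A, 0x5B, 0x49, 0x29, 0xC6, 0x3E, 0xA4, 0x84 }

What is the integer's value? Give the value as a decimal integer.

Big-endian stores the most-significant byte at the lowest address.
The bytes are already most-significant first: 0x8A5B4929C63EA484.
0x8A5B4929C63EA484 = 9969642643883205764.

9969642643883205764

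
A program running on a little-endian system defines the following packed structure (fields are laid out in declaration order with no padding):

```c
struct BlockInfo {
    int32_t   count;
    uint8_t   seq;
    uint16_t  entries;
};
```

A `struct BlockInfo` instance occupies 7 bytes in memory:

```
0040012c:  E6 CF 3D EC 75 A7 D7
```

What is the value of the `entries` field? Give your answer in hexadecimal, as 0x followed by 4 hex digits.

0xD7A7

`entries` follows `count` (4 B), `seq` (1 B), so it starts at offset 4 + 1 = 5 and occupies 2 bytes.
Bytes at offsets 5..6: A7 D7.
Little-endian stores the least-significant byte at the lowest address.
Reassemble most-significant byte first: D7 A7 → 0xD7A7.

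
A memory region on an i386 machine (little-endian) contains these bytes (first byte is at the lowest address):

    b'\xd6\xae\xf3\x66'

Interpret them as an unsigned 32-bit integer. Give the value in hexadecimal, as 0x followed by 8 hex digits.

Little-endian stores the least-significant byte at the lowest address.
Reassemble most-significant byte first: 66 F3 AE D6 → 0x66F3AED6.

0x66F3AED6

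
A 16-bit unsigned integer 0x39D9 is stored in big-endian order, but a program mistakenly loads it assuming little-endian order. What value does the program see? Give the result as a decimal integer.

Stored big-endian, the bytes at ascending addresses are 39 D9.
Read back as little-endian, the first byte is least significant, giving 0xD939.
0xD939 = 55609.

55609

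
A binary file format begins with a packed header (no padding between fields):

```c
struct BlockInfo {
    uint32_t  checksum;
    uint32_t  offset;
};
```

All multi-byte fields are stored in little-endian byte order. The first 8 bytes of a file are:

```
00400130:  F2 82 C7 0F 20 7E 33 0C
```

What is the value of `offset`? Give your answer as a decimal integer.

204701216

`offset` follows `checksum` (4 bytes), so it starts at byte offset 4 and occupies 4 bytes.
Bytes at offsets 4..7: 20 7E 33 0C.
Little-endian: lowest address holds the least-significant byte.
Reassemble most-significant byte first: 0C 33 7E 20 → 0x0C337E20.
0x0C337E20 = 204701216.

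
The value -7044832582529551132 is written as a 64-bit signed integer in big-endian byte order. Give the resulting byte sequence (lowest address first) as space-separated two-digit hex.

Two's complement of -7044832582529551132 in 64 bits: 7044832582529551132 = 0x61C445E89FC58B1C; invert → 0x9E3BBA17603A74E3; add 1 → 0x9E3BBA17603A74E4.
Split into bytes (most-significant first): 9E 3B BA 17 60 3A 74 E4.
In big-endian order the high byte comes first in memory.
So the memory order matches the most-significant-first order: 9E 3B BA 17 60 3A 74 E4.

9E 3B BA 17 60 3A 74 E4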